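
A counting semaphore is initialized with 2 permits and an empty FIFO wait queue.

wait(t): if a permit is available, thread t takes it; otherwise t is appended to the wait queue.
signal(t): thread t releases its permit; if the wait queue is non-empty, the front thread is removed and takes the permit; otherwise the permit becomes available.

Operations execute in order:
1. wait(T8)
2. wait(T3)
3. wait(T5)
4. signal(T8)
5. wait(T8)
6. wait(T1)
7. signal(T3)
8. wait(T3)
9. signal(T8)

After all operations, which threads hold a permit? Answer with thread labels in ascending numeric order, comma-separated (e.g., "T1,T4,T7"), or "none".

Answer: T1,T5

Derivation:
Step 1: wait(T8) -> count=1 queue=[] holders={T8}
Step 2: wait(T3) -> count=0 queue=[] holders={T3,T8}
Step 3: wait(T5) -> count=0 queue=[T5] holders={T3,T8}
Step 4: signal(T8) -> count=0 queue=[] holders={T3,T5}
Step 5: wait(T8) -> count=0 queue=[T8] holders={T3,T5}
Step 6: wait(T1) -> count=0 queue=[T8,T1] holders={T3,T5}
Step 7: signal(T3) -> count=0 queue=[T1] holders={T5,T8}
Step 8: wait(T3) -> count=0 queue=[T1,T3] holders={T5,T8}
Step 9: signal(T8) -> count=0 queue=[T3] holders={T1,T5}
Final holders: T1,T5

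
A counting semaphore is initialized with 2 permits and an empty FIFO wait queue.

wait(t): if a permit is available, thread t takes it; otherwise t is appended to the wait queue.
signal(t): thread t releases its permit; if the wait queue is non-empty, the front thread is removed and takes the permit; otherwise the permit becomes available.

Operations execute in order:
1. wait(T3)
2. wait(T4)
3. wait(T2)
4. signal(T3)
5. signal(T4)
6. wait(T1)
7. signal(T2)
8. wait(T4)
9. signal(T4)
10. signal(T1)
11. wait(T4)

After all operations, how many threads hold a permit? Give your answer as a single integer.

Step 1: wait(T3) -> count=1 queue=[] holders={T3}
Step 2: wait(T4) -> count=0 queue=[] holders={T3,T4}
Step 3: wait(T2) -> count=0 queue=[T2] holders={T3,T4}
Step 4: signal(T3) -> count=0 queue=[] holders={T2,T4}
Step 5: signal(T4) -> count=1 queue=[] holders={T2}
Step 6: wait(T1) -> count=0 queue=[] holders={T1,T2}
Step 7: signal(T2) -> count=1 queue=[] holders={T1}
Step 8: wait(T4) -> count=0 queue=[] holders={T1,T4}
Step 9: signal(T4) -> count=1 queue=[] holders={T1}
Step 10: signal(T1) -> count=2 queue=[] holders={none}
Step 11: wait(T4) -> count=1 queue=[] holders={T4}
Final holders: {T4} -> 1 thread(s)

Answer: 1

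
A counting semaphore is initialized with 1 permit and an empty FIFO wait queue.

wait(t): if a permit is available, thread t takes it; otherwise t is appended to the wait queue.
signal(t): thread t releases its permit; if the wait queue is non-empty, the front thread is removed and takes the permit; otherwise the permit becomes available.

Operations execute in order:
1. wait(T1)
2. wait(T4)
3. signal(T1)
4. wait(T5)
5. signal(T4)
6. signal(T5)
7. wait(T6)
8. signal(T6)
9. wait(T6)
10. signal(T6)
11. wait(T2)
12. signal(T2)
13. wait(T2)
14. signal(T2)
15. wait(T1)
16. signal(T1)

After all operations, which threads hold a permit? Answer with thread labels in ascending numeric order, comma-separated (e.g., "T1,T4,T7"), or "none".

Answer: none

Derivation:
Step 1: wait(T1) -> count=0 queue=[] holders={T1}
Step 2: wait(T4) -> count=0 queue=[T4] holders={T1}
Step 3: signal(T1) -> count=0 queue=[] holders={T4}
Step 4: wait(T5) -> count=0 queue=[T5] holders={T4}
Step 5: signal(T4) -> count=0 queue=[] holders={T5}
Step 6: signal(T5) -> count=1 queue=[] holders={none}
Step 7: wait(T6) -> count=0 queue=[] holders={T6}
Step 8: signal(T6) -> count=1 queue=[] holders={none}
Step 9: wait(T6) -> count=0 queue=[] holders={T6}
Step 10: signal(T6) -> count=1 queue=[] holders={none}
Step 11: wait(T2) -> count=0 queue=[] holders={T2}
Step 12: signal(T2) -> count=1 queue=[] holders={none}
Step 13: wait(T2) -> count=0 queue=[] holders={T2}
Step 14: signal(T2) -> count=1 queue=[] holders={none}
Step 15: wait(T1) -> count=0 queue=[] holders={T1}
Step 16: signal(T1) -> count=1 queue=[] holders={none}
Final holders: none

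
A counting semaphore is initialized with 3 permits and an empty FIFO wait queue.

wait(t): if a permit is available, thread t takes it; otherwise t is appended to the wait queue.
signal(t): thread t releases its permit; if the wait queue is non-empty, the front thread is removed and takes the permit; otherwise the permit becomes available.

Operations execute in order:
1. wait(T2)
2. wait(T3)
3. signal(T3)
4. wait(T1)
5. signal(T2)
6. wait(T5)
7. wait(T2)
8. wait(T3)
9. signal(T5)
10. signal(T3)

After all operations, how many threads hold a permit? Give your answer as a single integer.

Answer: 2

Derivation:
Step 1: wait(T2) -> count=2 queue=[] holders={T2}
Step 2: wait(T3) -> count=1 queue=[] holders={T2,T3}
Step 3: signal(T3) -> count=2 queue=[] holders={T2}
Step 4: wait(T1) -> count=1 queue=[] holders={T1,T2}
Step 5: signal(T2) -> count=2 queue=[] holders={T1}
Step 6: wait(T5) -> count=1 queue=[] holders={T1,T5}
Step 7: wait(T2) -> count=0 queue=[] holders={T1,T2,T5}
Step 8: wait(T3) -> count=0 queue=[T3] holders={T1,T2,T5}
Step 9: signal(T5) -> count=0 queue=[] holders={T1,T2,T3}
Step 10: signal(T3) -> count=1 queue=[] holders={T1,T2}
Final holders: {T1,T2} -> 2 thread(s)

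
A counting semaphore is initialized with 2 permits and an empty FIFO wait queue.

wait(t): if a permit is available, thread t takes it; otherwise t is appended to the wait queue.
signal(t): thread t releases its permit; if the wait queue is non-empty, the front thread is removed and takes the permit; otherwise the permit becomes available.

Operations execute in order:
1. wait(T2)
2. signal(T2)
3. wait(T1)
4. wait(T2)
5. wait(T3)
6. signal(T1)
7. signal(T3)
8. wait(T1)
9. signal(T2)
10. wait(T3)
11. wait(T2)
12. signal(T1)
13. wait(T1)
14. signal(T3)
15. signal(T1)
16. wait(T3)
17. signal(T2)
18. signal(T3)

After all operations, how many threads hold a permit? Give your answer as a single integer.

Step 1: wait(T2) -> count=1 queue=[] holders={T2}
Step 2: signal(T2) -> count=2 queue=[] holders={none}
Step 3: wait(T1) -> count=1 queue=[] holders={T1}
Step 4: wait(T2) -> count=0 queue=[] holders={T1,T2}
Step 5: wait(T3) -> count=0 queue=[T3] holders={T1,T2}
Step 6: signal(T1) -> count=0 queue=[] holders={T2,T3}
Step 7: signal(T3) -> count=1 queue=[] holders={T2}
Step 8: wait(T1) -> count=0 queue=[] holders={T1,T2}
Step 9: signal(T2) -> count=1 queue=[] holders={T1}
Step 10: wait(T3) -> count=0 queue=[] holders={T1,T3}
Step 11: wait(T2) -> count=0 queue=[T2] holders={T1,T3}
Step 12: signal(T1) -> count=0 queue=[] holders={T2,T3}
Step 13: wait(T1) -> count=0 queue=[T1] holders={T2,T3}
Step 14: signal(T3) -> count=0 queue=[] holders={T1,T2}
Step 15: signal(T1) -> count=1 queue=[] holders={T2}
Step 16: wait(T3) -> count=0 queue=[] holders={T2,T3}
Step 17: signal(T2) -> count=1 queue=[] holders={T3}
Step 18: signal(T3) -> count=2 queue=[] holders={none}
Final holders: {none} -> 0 thread(s)

Answer: 0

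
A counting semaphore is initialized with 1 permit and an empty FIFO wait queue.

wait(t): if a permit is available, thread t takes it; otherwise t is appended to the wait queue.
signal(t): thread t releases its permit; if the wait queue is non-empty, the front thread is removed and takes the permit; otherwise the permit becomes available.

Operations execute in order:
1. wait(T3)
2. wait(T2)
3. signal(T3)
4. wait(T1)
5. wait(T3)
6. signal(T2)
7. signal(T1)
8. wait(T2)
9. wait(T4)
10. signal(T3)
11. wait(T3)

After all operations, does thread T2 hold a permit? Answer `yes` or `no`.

Answer: yes

Derivation:
Step 1: wait(T3) -> count=0 queue=[] holders={T3}
Step 2: wait(T2) -> count=0 queue=[T2] holders={T3}
Step 3: signal(T3) -> count=0 queue=[] holders={T2}
Step 4: wait(T1) -> count=0 queue=[T1] holders={T2}
Step 5: wait(T3) -> count=0 queue=[T1,T3] holders={T2}
Step 6: signal(T2) -> count=0 queue=[T3] holders={T1}
Step 7: signal(T1) -> count=0 queue=[] holders={T3}
Step 8: wait(T2) -> count=0 queue=[T2] holders={T3}
Step 9: wait(T4) -> count=0 queue=[T2,T4] holders={T3}
Step 10: signal(T3) -> count=0 queue=[T4] holders={T2}
Step 11: wait(T3) -> count=0 queue=[T4,T3] holders={T2}
Final holders: {T2} -> T2 in holders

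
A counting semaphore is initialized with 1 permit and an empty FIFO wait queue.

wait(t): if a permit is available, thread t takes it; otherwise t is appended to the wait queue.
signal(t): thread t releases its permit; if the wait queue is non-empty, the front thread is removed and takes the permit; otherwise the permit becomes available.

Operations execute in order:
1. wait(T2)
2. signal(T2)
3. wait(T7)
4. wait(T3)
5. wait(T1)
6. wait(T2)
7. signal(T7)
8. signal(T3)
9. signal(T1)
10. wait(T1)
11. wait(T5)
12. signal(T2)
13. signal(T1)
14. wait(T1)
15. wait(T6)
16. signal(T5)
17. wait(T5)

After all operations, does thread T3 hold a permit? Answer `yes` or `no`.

Answer: no

Derivation:
Step 1: wait(T2) -> count=0 queue=[] holders={T2}
Step 2: signal(T2) -> count=1 queue=[] holders={none}
Step 3: wait(T7) -> count=0 queue=[] holders={T7}
Step 4: wait(T3) -> count=0 queue=[T3] holders={T7}
Step 5: wait(T1) -> count=0 queue=[T3,T1] holders={T7}
Step 6: wait(T2) -> count=0 queue=[T3,T1,T2] holders={T7}
Step 7: signal(T7) -> count=0 queue=[T1,T2] holders={T3}
Step 8: signal(T3) -> count=0 queue=[T2] holders={T1}
Step 9: signal(T1) -> count=0 queue=[] holders={T2}
Step 10: wait(T1) -> count=0 queue=[T1] holders={T2}
Step 11: wait(T5) -> count=0 queue=[T1,T5] holders={T2}
Step 12: signal(T2) -> count=0 queue=[T5] holders={T1}
Step 13: signal(T1) -> count=0 queue=[] holders={T5}
Step 14: wait(T1) -> count=0 queue=[T1] holders={T5}
Step 15: wait(T6) -> count=0 queue=[T1,T6] holders={T5}
Step 16: signal(T5) -> count=0 queue=[T6] holders={T1}
Step 17: wait(T5) -> count=0 queue=[T6,T5] holders={T1}
Final holders: {T1} -> T3 not in holders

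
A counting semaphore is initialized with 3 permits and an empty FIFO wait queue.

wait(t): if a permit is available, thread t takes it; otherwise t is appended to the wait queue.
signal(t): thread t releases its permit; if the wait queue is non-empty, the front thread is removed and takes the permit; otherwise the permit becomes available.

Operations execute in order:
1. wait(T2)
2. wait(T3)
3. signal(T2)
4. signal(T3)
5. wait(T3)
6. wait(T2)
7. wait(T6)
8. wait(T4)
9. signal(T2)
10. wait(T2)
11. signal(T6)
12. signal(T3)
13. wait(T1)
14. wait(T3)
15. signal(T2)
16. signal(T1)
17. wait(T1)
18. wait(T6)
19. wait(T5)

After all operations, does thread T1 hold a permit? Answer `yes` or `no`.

Step 1: wait(T2) -> count=2 queue=[] holders={T2}
Step 2: wait(T3) -> count=1 queue=[] holders={T2,T3}
Step 3: signal(T2) -> count=2 queue=[] holders={T3}
Step 4: signal(T3) -> count=3 queue=[] holders={none}
Step 5: wait(T3) -> count=2 queue=[] holders={T3}
Step 6: wait(T2) -> count=1 queue=[] holders={T2,T3}
Step 7: wait(T6) -> count=0 queue=[] holders={T2,T3,T6}
Step 8: wait(T4) -> count=0 queue=[T4] holders={T2,T3,T6}
Step 9: signal(T2) -> count=0 queue=[] holders={T3,T4,T6}
Step 10: wait(T2) -> count=0 queue=[T2] holders={T3,T4,T6}
Step 11: signal(T6) -> count=0 queue=[] holders={T2,T3,T4}
Step 12: signal(T3) -> count=1 queue=[] holders={T2,T4}
Step 13: wait(T1) -> count=0 queue=[] holders={T1,T2,T4}
Step 14: wait(T3) -> count=0 queue=[T3] holders={T1,T2,T4}
Step 15: signal(T2) -> count=0 queue=[] holders={T1,T3,T4}
Step 16: signal(T1) -> count=1 queue=[] holders={T3,T4}
Step 17: wait(T1) -> count=0 queue=[] holders={T1,T3,T4}
Step 18: wait(T6) -> count=0 queue=[T6] holders={T1,T3,T4}
Step 19: wait(T5) -> count=0 queue=[T6,T5] holders={T1,T3,T4}
Final holders: {T1,T3,T4} -> T1 in holders

Answer: yes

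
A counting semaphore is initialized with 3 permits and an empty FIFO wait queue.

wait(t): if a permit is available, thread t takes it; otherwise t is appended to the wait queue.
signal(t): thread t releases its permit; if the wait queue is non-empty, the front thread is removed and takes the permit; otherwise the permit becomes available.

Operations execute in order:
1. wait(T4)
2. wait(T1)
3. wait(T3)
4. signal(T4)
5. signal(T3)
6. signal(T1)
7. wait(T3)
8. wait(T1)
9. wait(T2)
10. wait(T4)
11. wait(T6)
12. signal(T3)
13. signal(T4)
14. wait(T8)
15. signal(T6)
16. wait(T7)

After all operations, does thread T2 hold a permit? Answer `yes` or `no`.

Step 1: wait(T4) -> count=2 queue=[] holders={T4}
Step 2: wait(T1) -> count=1 queue=[] holders={T1,T4}
Step 3: wait(T3) -> count=0 queue=[] holders={T1,T3,T4}
Step 4: signal(T4) -> count=1 queue=[] holders={T1,T3}
Step 5: signal(T3) -> count=2 queue=[] holders={T1}
Step 6: signal(T1) -> count=3 queue=[] holders={none}
Step 7: wait(T3) -> count=2 queue=[] holders={T3}
Step 8: wait(T1) -> count=1 queue=[] holders={T1,T3}
Step 9: wait(T2) -> count=0 queue=[] holders={T1,T2,T3}
Step 10: wait(T4) -> count=0 queue=[T4] holders={T1,T2,T3}
Step 11: wait(T6) -> count=0 queue=[T4,T6] holders={T1,T2,T3}
Step 12: signal(T3) -> count=0 queue=[T6] holders={T1,T2,T4}
Step 13: signal(T4) -> count=0 queue=[] holders={T1,T2,T6}
Step 14: wait(T8) -> count=0 queue=[T8] holders={T1,T2,T6}
Step 15: signal(T6) -> count=0 queue=[] holders={T1,T2,T8}
Step 16: wait(T7) -> count=0 queue=[T7] holders={T1,T2,T8}
Final holders: {T1,T2,T8} -> T2 in holders

Answer: yes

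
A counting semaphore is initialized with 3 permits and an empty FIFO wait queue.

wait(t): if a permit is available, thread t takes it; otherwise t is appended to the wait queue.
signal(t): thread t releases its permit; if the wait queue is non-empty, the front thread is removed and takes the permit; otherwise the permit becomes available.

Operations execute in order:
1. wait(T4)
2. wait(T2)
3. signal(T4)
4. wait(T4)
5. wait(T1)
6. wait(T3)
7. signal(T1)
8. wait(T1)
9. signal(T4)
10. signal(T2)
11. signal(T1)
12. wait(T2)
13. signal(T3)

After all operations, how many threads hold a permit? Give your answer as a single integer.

Answer: 1

Derivation:
Step 1: wait(T4) -> count=2 queue=[] holders={T4}
Step 2: wait(T2) -> count=1 queue=[] holders={T2,T4}
Step 3: signal(T4) -> count=2 queue=[] holders={T2}
Step 4: wait(T4) -> count=1 queue=[] holders={T2,T4}
Step 5: wait(T1) -> count=0 queue=[] holders={T1,T2,T4}
Step 6: wait(T3) -> count=0 queue=[T3] holders={T1,T2,T4}
Step 7: signal(T1) -> count=0 queue=[] holders={T2,T3,T4}
Step 8: wait(T1) -> count=0 queue=[T1] holders={T2,T3,T4}
Step 9: signal(T4) -> count=0 queue=[] holders={T1,T2,T3}
Step 10: signal(T2) -> count=1 queue=[] holders={T1,T3}
Step 11: signal(T1) -> count=2 queue=[] holders={T3}
Step 12: wait(T2) -> count=1 queue=[] holders={T2,T3}
Step 13: signal(T3) -> count=2 queue=[] holders={T2}
Final holders: {T2} -> 1 thread(s)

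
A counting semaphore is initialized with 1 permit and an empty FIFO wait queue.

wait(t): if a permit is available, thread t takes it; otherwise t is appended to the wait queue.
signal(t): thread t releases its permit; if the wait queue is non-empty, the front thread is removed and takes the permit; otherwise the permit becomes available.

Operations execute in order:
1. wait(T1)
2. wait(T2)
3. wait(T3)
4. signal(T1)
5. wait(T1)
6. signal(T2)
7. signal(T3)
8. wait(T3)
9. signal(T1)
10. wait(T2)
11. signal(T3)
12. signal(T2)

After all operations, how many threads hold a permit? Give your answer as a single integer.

Step 1: wait(T1) -> count=0 queue=[] holders={T1}
Step 2: wait(T2) -> count=0 queue=[T2] holders={T1}
Step 3: wait(T3) -> count=0 queue=[T2,T3] holders={T1}
Step 4: signal(T1) -> count=0 queue=[T3] holders={T2}
Step 5: wait(T1) -> count=0 queue=[T3,T1] holders={T2}
Step 6: signal(T2) -> count=0 queue=[T1] holders={T3}
Step 7: signal(T3) -> count=0 queue=[] holders={T1}
Step 8: wait(T3) -> count=0 queue=[T3] holders={T1}
Step 9: signal(T1) -> count=0 queue=[] holders={T3}
Step 10: wait(T2) -> count=0 queue=[T2] holders={T3}
Step 11: signal(T3) -> count=0 queue=[] holders={T2}
Step 12: signal(T2) -> count=1 queue=[] holders={none}
Final holders: {none} -> 0 thread(s)

Answer: 0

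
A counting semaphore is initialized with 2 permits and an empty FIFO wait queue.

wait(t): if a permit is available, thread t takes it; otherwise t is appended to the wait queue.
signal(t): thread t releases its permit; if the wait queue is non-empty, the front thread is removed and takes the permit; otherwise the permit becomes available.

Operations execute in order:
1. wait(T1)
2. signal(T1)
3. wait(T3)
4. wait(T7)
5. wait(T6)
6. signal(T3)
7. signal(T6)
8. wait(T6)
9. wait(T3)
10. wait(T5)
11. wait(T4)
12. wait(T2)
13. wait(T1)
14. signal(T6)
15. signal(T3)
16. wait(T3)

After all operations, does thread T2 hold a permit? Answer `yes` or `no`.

Step 1: wait(T1) -> count=1 queue=[] holders={T1}
Step 2: signal(T1) -> count=2 queue=[] holders={none}
Step 3: wait(T3) -> count=1 queue=[] holders={T3}
Step 4: wait(T7) -> count=0 queue=[] holders={T3,T7}
Step 5: wait(T6) -> count=0 queue=[T6] holders={T3,T7}
Step 6: signal(T3) -> count=0 queue=[] holders={T6,T7}
Step 7: signal(T6) -> count=1 queue=[] holders={T7}
Step 8: wait(T6) -> count=0 queue=[] holders={T6,T7}
Step 9: wait(T3) -> count=0 queue=[T3] holders={T6,T7}
Step 10: wait(T5) -> count=0 queue=[T3,T5] holders={T6,T7}
Step 11: wait(T4) -> count=0 queue=[T3,T5,T4] holders={T6,T7}
Step 12: wait(T2) -> count=0 queue=[T3,T5,T4,T2] holders={T6,T7}
Step 13: wait(T1) -> count=0 queue=[T3,T5,T4,T2,T1] holders={T6,T7}
Step 14: signal(T6) -> count=0 queue=[T5,T4,T2,T1] holders={T3,T7}
Step 15: signal(T3) -> count=0 queue=[T4,T2,T1] holders={T5,T7}
Step 16: wait(T3) -> count=0 queue=[T4,T2,T1,T3] holders={T5,T7}
Final holders: {T5,T7} -> T2 not in holders

Answer: no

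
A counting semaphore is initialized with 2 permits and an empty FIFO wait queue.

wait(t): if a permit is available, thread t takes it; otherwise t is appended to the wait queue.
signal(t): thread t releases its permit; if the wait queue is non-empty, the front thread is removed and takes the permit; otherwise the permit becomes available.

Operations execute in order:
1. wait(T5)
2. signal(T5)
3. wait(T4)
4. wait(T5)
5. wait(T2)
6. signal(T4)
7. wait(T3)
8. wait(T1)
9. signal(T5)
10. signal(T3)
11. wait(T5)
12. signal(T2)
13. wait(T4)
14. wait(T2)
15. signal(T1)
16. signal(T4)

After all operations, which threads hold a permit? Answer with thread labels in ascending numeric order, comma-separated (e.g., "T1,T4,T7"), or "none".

Step 1: wait(T5) -> count=1 queue=[] holders={T5}
Step 2: signal(T5) -> count=2 queue=[] holders={none}
Step 3: wait(T4) -> count=1 queue=[] holders={T4}
Step 4: wait(T5) -> count=0 queue=[] holders={T4,T5}
Step 5: wait(T2) -> count=0 queue=[T2] holders={T4,T5}
Step 6: signal(T4) -> count=0 queue=[] holders={T2,T5}
Step 7: wait(T3) -> count=0 queue=[T3] holders={T2,T5}
Step 8: wait(T1) -> count=0 queue=[T3,T1] holders={T2,T5}
Step 9: signal(T5) -> count=0 queue=[T1] holders={T2,T3}
Step 10: signal(T3) -> count=0 queue=[] holders={T1,T2}
Step 11: wait(T5) -> count=0 queue=[T5] holders={T1,T2}
Step 12: signal(T2) -> count=0 queue=[] holders={T1,T5}
Step 13: wait(T4) -> count=0 queue=[T4] holders={T1,T5}
Step 14: wait(T2) -> count=0 queue=[T4,T2] holders={T1,T5}
Step 15: signal(T1) -> count=0 queue=[T2] holders={T4,T5}
Step 16: signal(T4) -> count=0 queue=[] holders={T2,T5}
Final holders: T2,T5

Answer: T2,T5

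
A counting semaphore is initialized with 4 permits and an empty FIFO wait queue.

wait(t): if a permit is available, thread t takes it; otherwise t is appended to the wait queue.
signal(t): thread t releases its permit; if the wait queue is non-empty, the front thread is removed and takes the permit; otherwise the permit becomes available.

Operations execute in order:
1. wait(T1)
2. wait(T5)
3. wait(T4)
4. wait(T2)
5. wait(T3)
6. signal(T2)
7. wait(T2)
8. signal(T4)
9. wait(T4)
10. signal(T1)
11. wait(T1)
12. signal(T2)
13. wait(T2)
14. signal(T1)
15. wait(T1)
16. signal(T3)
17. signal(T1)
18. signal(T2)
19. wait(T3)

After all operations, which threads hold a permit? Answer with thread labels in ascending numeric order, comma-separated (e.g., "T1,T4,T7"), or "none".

Answer: T3,T4,T5

Derivation:
Step 1: wait(T1) -> count=3 queue=[] holders={T1}
Step 2: wait(T5) -> count=2 queue=[] holders={T1,T5}
Step 3: wait(T4) -> count=1 queue=[] holders={T1,T4,T5}
Step 4: wait(T2) -> count=0 queue=[] holders={T1,T2,T4,T5}
Step 5: wait(T3) -> count=0 queue=[T3] holders={T1,T2,T4,T5}
Step 6: signal(T2) -> count=0 queue=[] holders={T1,T3,T4,T5}
Step 7: wait(T2) -> count=0 queue=[T2] holders={T1,T3,T4,T5}
Step 8: signal(T4) -> count=0 queue=[] holders={T1,T2,T3,T5}
Step 9: wait(T4) -> count=0 queue=[T4] holders={T1,T2,T3,T5}
Step 10: signal(T1) -> count=0 queue=[] holders={T2,T3,T4,T5}
Step 11: wait(T1) -> count=0 queue=[T1] holders={T2,T3,T4,T5}
Step 12: signal(T2) -> count=0 queue=[] holders={T1,T3,T4,T5}
Step 13: wait(T2) -> count=0 queue=[T2] holders={T1,T3,T4,T5}
Step 14: signal(T1) -> count=0 queue=[] holders={T2,T3,T4,T5}
Step 15: wait(T1) -> count=0 queue=[T1] holders={T2,T3,T4,T5}
Step 16: signal(T3) -> count=0 queue=[] holders={T1,T2,T4,T5}
Step 17: signal(T1) -> count=1 queue=[] holders={T2,T4,T5}
Step 18: signal(T2) -> count=2 queue=[] holders={T4,T5}
Step 19: wait(T3) -> count=1 queue=[] holders={T3,T4,T5}
Final holders: T3,T4,T5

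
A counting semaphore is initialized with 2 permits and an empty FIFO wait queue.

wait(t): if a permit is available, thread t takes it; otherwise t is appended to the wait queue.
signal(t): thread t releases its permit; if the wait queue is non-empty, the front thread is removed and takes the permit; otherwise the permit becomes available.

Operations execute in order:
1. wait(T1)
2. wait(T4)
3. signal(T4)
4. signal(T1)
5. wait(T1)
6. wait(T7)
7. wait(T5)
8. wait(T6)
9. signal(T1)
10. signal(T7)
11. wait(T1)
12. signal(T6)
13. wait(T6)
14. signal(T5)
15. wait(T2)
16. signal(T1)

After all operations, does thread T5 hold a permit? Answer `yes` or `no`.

Answer: no

Derivation:
Step 1: wait(T1) -> count=1 queue=[] holders={T1}
Step 2: wait(T4) -> count=0 queue=[] holders={T1,T4}
Step 3: signal(T4) -> count=1 queue=[] holders={T1}
Step 4: signal(T1) -> count=2 queue=[] holders={none}
Step 5: wait(T1) -> count=1 queue=[] holders={T1}
Step 6: wait(T7) -> count=0 queue=[] holders={T1,T7}
Step 7: wait(T5) -> count=0 queue=[T5] holders={T1,T7}
Step 8: wait(T6) -> count=0 queue=[T5,T6] holders={T1,T7}
Step 9: signal(T1) -> count=0 queue=[T6] holders={T5,T7}
Step 10: signal(T7) -> count=0 queue=[] holders={T5,T6}
Step 11: wait(T1) -> count=0 queue=[T1] holders={T5,T6}
Step 12: signal(T6) -> count=0 queue=[] holders={T1,T5}
Step 13: wait(T6) -> count=0 queue=[T6] holders={T1,T5}
Step 14: signal(T5) -> count=0 queue=[] holders={T1,T6}
Step 15: wait(T2) -> count=0 queue=[T2] holders={T1,T6}
Step 16: signal(T1) -> count=0 queue=[] holders={T2,T6}
Final holders: {T2,T6} -> T5 not in holders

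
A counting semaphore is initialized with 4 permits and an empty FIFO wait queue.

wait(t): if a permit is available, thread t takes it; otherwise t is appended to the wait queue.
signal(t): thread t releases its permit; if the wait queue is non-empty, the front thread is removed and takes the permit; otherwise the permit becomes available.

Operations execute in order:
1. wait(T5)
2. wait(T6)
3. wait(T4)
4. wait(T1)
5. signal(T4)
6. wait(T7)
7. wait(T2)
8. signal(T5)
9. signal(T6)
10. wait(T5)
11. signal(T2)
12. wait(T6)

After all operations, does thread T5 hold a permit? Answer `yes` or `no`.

Answer: yes

Derivation:
Step 1: wait(T5) -> count=3 queue=[] holders={T5}
Step 2: wait(T6) -> count=2 queue=[] holders={T5,T6}
Step 3: wait(T4) -> count=1 queue=[] holders={T4,T5,T6}
Step 4: wait(T1) -> count=0 queue=[] holders={T1,T4,T5,T6}
Step 5: signal(T4) -> count=1 queue=[] holders={T1,T5,T6}
Step 6: wait(T7) -> count=0 queue=[] holders={T1,T5,T6,T7}
Step 7: wait(T2) -> count=0 queue=[T2] holders={T1,T5,T6,T7}
Step 8: signal(T5) -> count=0 queue=[] holders={T1,T2,T6,T7}
Step 9: signal(T6) -> count=1 queue=[] holders={T1,T2,T7}
Step 10: wait(T5) -> count=0 queue=[] holders={T1,T2,T5,T7}
Step 11: signal(T2) -> count=1 queue=[] holders={T1,T5,T7}
Step 12: wait(T6) -> count=0 queue=[] holders={T1,T5,T6,T7}
Final holders: {T1,T5,T6,T7} -> T5 in holders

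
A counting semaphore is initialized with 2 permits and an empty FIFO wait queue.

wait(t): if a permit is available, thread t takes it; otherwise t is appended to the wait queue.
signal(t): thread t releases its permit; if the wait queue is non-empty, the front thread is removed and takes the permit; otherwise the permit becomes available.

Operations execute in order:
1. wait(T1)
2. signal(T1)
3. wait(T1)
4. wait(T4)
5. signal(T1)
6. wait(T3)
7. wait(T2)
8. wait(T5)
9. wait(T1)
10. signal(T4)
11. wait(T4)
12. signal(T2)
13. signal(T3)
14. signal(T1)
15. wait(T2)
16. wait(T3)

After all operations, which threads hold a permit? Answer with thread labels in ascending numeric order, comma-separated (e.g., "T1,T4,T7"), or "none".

Step 1: wait(T1) -> count=1 queue=[] holders={T1}
Step 2: signal(T1) -> count=2 queue=[] holders={none}
Step 3: wait(T1) -> count=1 queue=[] holders={T1}
Step 4: wait(T4) -> count=0 queue=[] holders={T1,T4}
Step 5: signal(T1) -> count=1 queue=[] holders={T4}
Step 6: wait(T3) -> count=0 queue=[] holders={T3,T4}
Step 7: wait(T2) -> count=0 queue=[T2] holders={T3,T4}
Step 8: wait(T5) -> count=0 queue=[T2,T5] holders={T3,T4}
Step 9: wait(T1) -> count=0 queue=[T2,T5,T1] holders={T3,T4}
Step 10: signal(T4) -> count=0 queue=[T5,T1] holders={T2,T3}
Step 11: wait(T4) -> count=0 queue=[T5,T1,T4] holders={T2,T3}
Step 12: signal(T2) -> count=0 queue=[T1,T4] holders={T3,T5}
Step 13: signal(T3) -> count=0 queue=[T4] holders={T1,T5}
Step 14: signal(T1) -> count=0 queue=[] holders={T4,T5}
Step 15: wait(T2) -> count=0 queue=[T2] holders={T4,T5}
Step 16: wait(T3) -> count=0 queue=[T2,T3] holders={T4,T5}
Final holders: T4,T5

Answer: T4,T5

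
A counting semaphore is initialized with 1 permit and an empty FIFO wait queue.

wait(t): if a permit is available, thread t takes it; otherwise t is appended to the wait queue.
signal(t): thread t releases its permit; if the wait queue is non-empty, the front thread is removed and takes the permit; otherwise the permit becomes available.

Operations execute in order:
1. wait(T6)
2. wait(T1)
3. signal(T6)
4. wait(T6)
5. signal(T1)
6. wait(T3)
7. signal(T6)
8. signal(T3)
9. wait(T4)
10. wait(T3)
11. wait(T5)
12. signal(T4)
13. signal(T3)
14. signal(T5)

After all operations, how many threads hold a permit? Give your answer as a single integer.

Answer: 0

Derivation:
Step 1: wait(T6) -> count=0 queue=[] holders={T6}
Step 2: wait(T1) -> count=0 queue=[T1] holders={T6}
Step 3: signal(T6) -> count=0 queue=[] holders={T1}
Step 4: wait(T6) -> count=0 queue=[T6] holders={T1}
Step 5: signal(T1) -> count=0 queue=[] holders={T6}
Step 6: wait(T3) -> count=0 queue=[T3] holders={T6}
Step 7: signal(T6) -> count=0 queue=[] holders={T3}
Step 8: signal(T3) -> count=1 queue=[] holders={none}
Step 9: wait(T4) -> count=0 queue=[] holders={T4}
Step 10: wait(T3) -> count=0 queue=[T3] holders={T4}
Step 11: wait(T5) -> count=0 queue=[T3,T5] holders={T4}
Step 12: signal(T4) -> count=0 queue=[T5] holders={T3}
Step 13: signal(T3) -> count=0 queue=[] holders={T5}
Step 14: signal(T5) -> count=1 queue=[] holders={none}
Final holders: {none} -> 0 thread(s)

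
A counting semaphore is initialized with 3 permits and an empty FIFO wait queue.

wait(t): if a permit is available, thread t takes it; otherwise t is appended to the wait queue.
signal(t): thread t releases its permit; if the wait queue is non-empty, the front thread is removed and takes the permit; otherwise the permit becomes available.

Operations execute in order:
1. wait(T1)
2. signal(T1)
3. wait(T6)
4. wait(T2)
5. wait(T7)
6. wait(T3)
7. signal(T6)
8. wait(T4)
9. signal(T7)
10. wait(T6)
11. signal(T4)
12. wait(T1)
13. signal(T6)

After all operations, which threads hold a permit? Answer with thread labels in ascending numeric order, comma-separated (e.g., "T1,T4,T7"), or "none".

Step 1: wait(T1) -> count=2 queue=[] holders={T1}
Step 2: signal(T1) -> count=3 queue=[] holders={none}
Step 3: wait(T6) -> count=2 queue=[] holders={T6}
Step 4: wait(T2) -> count=1 queue=[] holders={T2,T6}
Step 5: wait(T7) -> count=0 queue=[] holders={T2,T6,T7}
Step 6: wait(T3) -> count=0 queue=[T3] holders={T2,T6,T7}
Step 7: signal(T6) -> count=0 queue=[] holders={T2,T3,T7}
Step 8: wait(T4) -> count=0 queue=[T4] holders={T2,T3,T7}
Step 9: signal(T7) -> count=0 queue=[] holders={T2,T3,T4}
Step 10: wait(T6) -> count=0 queue=[T6] holders={T2,T3,T4}
Step 11: signal(T4) -> count=0 queue=[] holders={T2,T3,T6}
Step 12: wait(T1) -> count=0 queue=[T1] holders={T2,T3,T6}
Step 13: signal(T6) -> count=0 queue=[] holders={T1,T2,T3}
Final holders: T1,T2,T3

Answer: T1,T2,T3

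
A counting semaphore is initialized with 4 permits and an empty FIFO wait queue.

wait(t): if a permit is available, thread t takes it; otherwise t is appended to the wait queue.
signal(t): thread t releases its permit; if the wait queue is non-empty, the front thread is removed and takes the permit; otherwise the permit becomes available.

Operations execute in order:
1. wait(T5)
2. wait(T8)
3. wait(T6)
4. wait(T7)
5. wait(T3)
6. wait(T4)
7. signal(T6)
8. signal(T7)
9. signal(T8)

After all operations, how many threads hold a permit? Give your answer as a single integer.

Answer: 3

Derivation:
Step 1: wait(T5) -> count=3 queue=[] holders={T5}
Step 2: wait(T8) -> count=2 queue=[] holders={T5,T8}
Step 3: wait(T6) -> count=1 queue=[] holders={T5,T6,T8}
Step 4: wait(T7) -> count=0 queue=[] holders={T5,T6,T7,T8}
Step 5: wait(T3) -> count=0 queue=[T3] holders={T5,T6,T7,T8}
Step 6: wait(T4) -> count=0 queue=[T3,T4] holders={T5,T6,T7,T8}
Step 7: signal(T6) -> count=0 queue=[T4] holders={T3,T5,T7,T8}
Step 8: signal(T7) -> count=0 queue=[] holders={T3,T4,T5,T8}
Step 9: signal(T8) -> count=1 queue=[] holders={T3,T4,T5}
Final holders: {T3,T4,T5} -> 3 thread(s)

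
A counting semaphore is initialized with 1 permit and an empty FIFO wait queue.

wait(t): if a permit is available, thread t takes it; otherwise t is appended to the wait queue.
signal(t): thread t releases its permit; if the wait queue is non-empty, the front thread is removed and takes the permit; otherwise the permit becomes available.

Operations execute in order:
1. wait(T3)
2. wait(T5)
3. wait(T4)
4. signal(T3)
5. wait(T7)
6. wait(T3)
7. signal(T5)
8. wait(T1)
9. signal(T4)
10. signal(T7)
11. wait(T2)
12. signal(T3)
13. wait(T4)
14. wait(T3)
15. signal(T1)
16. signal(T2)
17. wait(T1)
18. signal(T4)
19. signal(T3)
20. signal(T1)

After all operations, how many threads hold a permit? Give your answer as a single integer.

Answer: 0

Derivation:
Step 1: wait(T3) -> count=0 queue=[] holders={T3}
Step 2: wait(T5) -> count=0 queue=[T5] holders={T3}
Step 3: wait(T4) -> count=0 queue=[T5,T4] holders={T3}
Step 4: signal(T3) -> count=0 queue=[T4] holders={T5}
Step 5: wait(T7) -> count=0 queue=[T4,T7] holders={T5}
Step 6: wait(T3) -> count=0 queue=[T4,T7,T3] holders={T5}
Step 7: signal(T5) -> count=0 queue=[T7,T3] holders={T4}
Step 8: wait(T1) -> count=0 queue=[T7,T3,T1] holders={T4}
Step 9: signal(T4) -> count=0 queue=[T3,T1] holders={T7}
Step 10: signal(T7) -> count=0 queue=[T1] holders={T3}
Step 11: wait(T2) -> count=0 queue=[T1,T2] holders={T3}
Step 12: signal(T3) -> count=0 queue=[T2] holders={T1}
Step 13: wait(T4) -> count=0 queue=[T2,T4] holders={T1}
Step 14: wait(T3) -> count=0 queue=[T2,T4,T3] holders={T1}
Step 15: signal(T1) -> count=0 queue=[T4,T3] holders={T2}
Step 16: signal(T2) -> count=0 queue=[T3] holders={T4}
Step 17: wait(T1) -> count=0 queue=[T3,T1] holders={T4}
Step 18: signal(T4) -> count=0 queue=[T1] holders={T3}
Step 19: signal(T3) -> count=0 queue=[] holders={T1}
Step 20: signal(T1) -> count=1 queue=[] holders={none}
Final holders: {none} -> 0 thread(s)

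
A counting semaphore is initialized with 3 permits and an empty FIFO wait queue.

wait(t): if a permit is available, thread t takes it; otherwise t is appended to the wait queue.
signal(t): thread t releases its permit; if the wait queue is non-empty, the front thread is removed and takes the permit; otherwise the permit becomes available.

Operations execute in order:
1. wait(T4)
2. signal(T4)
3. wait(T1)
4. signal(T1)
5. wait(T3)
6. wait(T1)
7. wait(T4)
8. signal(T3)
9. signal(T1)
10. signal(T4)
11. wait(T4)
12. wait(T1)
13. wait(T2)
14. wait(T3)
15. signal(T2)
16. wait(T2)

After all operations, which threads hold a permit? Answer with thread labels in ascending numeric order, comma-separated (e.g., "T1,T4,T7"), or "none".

Step 1: wait(T4) -> count=2 queue=[] holders={T4}
Step 2: signal(T4) -> count=3 queue=[] holders={none}
Step 3: wait(T1) -> count=2 queue=[] holders={T1}
Step 4: signal(T1) -> count=3 queue=[] holders={none}
Step 5: wait(T3) -> count=2 queue=[] holders={T3}
Step 6: wait(T1) -> count=1 queue=[] holders={T1,T3}
Step 7: wait(T4) -> count=0 queue=[] holders={T1,T3,T4}
Step 8: signal(T3) -> count=1 queue=[] holders={T1,T4}
Step 9: signal(T1) -> count=2 queue=[] holders={T4}
Step 10: signal(T4) -> count=3 queue=[] holders={none}
Step 11: wait(T4) -> count=2 queue=[] holders={T4}
Step 12: wait(T1) -> count=1 queue=[] holders={T1,T4}
Step 13: wait(T2) -> count=0 queue=[] holders={T1,T2,T4}
Step 14: wait(T3) -> count=0 queue=[T3] holders={T1,T2,T4}
Step 15: signal(T2) -> count=0 queue=[] holders={T1,T3,T4}
Step 16: wait(T2) -> count=0 queue=[T2] holders={T1,T3,T4}
Final holders: T1,T3,T4

Answer: T1,T3,T4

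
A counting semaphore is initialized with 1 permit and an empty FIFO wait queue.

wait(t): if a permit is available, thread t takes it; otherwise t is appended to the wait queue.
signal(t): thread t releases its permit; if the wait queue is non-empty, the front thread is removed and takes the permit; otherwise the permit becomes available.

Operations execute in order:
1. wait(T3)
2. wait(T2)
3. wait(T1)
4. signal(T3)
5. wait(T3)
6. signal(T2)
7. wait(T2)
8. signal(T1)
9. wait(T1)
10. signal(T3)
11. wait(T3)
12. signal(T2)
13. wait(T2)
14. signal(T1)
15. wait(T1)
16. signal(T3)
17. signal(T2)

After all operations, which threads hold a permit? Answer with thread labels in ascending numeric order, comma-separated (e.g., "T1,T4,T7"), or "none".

Step 1: wait(T3) -> count=0 queue=[] holders={T3}
Step 2: wait(T2) -> count=0 queue=[T2] holders={T3}
Step 3: wait(T1) -> count=0 queue=[T2,T1] holders={T3}
Step 4: signal(T3) -> count=0 queue=[T1] holders={T2}
Step 5: wait(T3) -> count=0 queue=[T1,T3] holders={T2}
Step 6: signal(T2) -> count=0 queue=[T3] holders={T1}
Step 7: wait(T2) -> count=0 queue=[T3,T2] holders={T1}
Step 8: signal(T1) -> count=0 queue=[T2] holders={T3}
Step 9: wait(T1) -> count=0 queue=[T2,T1] holders={T3}
Step 10: signal(T3) -> count=0 queue=[T1] holders={T2}
Step 11: wait(T3) -> count=0 queue=[T1,T3] holders={T2}
Step 12: signal(T2) -> count=0 queue=[T3] holders={T1}
Step 13: wait(T2) -> count=0 queue=[T3,T2] holders={T1}
Step 14: signal(T1) -> count=0 queue=[T2] holders={T3}
Step 15: wait(T1) -> count=0 queue=[T2,T1] holders={T3}
Step 16: signal(T3) -> count=0 queue=[T1] holders={T2}
Step 17: signal(T2) -> count=0 queue=[] holders={T1}
Final holders: T1

Answer: T1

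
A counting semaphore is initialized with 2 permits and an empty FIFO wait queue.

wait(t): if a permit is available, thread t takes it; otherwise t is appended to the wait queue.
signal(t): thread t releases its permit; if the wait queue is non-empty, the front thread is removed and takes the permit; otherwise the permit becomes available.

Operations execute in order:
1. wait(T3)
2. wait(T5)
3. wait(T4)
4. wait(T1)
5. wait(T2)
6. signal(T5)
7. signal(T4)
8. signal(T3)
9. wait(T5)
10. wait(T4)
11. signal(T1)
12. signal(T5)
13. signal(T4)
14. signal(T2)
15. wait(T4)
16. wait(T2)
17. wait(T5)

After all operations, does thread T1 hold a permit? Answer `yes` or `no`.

Step 1: wait(T3) -> count=1 queue=[] holders={T3}
Step 2: wait(T5) -> count=0 queue=[] holders={T3,T5}
Step 3: wait(T4) -> count=0 queue=[T4] holders={T3,T5}
Step 4: wait(T1) -> count=0 queue=[T4,T1] holders={T3,T5}
Step 5: wait(T2) -> count=0 queue=[T4,T1,T2] holders={T3,T5}
Step 6: signal(T5) -> count=0 queue=[T1,T2] holders={T3,T4}
Step 7: signal(T4) -> count=0 queue=[T2] holders={T1,T3}
Step 8: signal(T3) -> count=0 queue=[] holders={T1,T2}
Step 9: wait(T5) -> count=0 queue=[T5] holders={T1,T2}
Step 10: wait(T4) -> count=0 queue=[T5,T4] holders={T1,T2}
Step 11: signal(T1) -> count=0 queue=[T4] holders={T2,T5}
Step 12: signal(T5) -> count=0 queue=[] holders={T2,T4}
Step 13: signal(T4) -> count=1 queue=[] holders={T2}
Step 14: signal(T2) -> count=2 queue=[] holders={none}
Step 15: wait(T4) -> count=1 queue=[] holders={T4}
Step 16: wait(T2) -> count=0 queue=[] holders={T2,T4}
Step 17: wait(T5) -> count=0 queue=[T5] holders={T2,T4}
Final holders: {T2,T4} -> T1 not in holders

Answer: no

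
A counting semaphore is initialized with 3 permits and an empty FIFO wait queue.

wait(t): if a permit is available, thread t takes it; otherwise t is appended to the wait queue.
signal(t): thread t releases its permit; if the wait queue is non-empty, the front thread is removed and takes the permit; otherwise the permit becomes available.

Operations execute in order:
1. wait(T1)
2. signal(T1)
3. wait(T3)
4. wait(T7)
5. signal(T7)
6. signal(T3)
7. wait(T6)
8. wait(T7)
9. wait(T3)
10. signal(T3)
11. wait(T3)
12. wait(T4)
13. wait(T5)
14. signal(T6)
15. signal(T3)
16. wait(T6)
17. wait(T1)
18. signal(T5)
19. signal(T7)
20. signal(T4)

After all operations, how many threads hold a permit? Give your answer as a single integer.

Step 1: wait(T1) -> count=2 queue=[] holders={T1}
Step 2: signal(T1) -> count=3 queue=[] holders={none}
Step 3: wait(T3) -> count=2 queue=[] holders={T3}
Step 4: wait(T7) -> count=1 queue=[] holders={T3,T7}
Step 5: signal(T7) -> count=2 queue=[] holders={T3}
Step 6: signal(T3) -> count=3 queue=[] holders={none}
Step 7: wait(T6) -> count=2 queue=[] holders={T6}
Step 8: wait(T7) -> count=1 queue=[] holders={T6,T7}
Step 9: wait(T3) -> count=0 queue=[] holders={T3,T6,T7}
Step 10: signal(T3) -> count=1 queue=[] holders={T6,T7}
Step 11: wait(T3) -> count=0 queue=[] holders={T3,T6,T7}
Step 12: wait(T4) -> count=0 queue=[T4] holders={T3,T6,T7}
Step 13: wait(T5) -> count=0 queue=[T4,T5] holders={T3,T6,T7}
Step 14: signal(T6) -> count=0 queue=[T5] holders={T3,T4,T7}
Step 15: signal(T3) -> count=0 queue=[] holders={T4,T5,T7}
Step 16: wait(T6) -> count=0 queue=[T6] holders={T4,T5,T7}
Step 17: wait(T1) -> count=0 queue=[T6,T1] holders={T4,T5,T7}
Step 18: signal(T5) -> count=0 queue=[T1] holders={T4,T6,T7}
Step 19: signal(T7) -> count=0 queue=[] holders={T1,T4,T6}
Step 20: signal(T4) -> count=1 queue=[] holders={T1,T6}
Final holders: {T1,T6} -> 2 thread(s)

Answer: 2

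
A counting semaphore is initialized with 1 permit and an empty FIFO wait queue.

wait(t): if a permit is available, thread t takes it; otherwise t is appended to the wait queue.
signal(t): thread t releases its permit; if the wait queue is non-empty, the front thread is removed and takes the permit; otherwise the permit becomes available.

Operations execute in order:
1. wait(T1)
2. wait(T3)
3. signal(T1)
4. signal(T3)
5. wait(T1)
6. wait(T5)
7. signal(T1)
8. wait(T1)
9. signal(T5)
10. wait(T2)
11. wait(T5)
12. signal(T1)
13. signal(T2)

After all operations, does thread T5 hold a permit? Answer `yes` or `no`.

Answer: yes

Derivation:
Step 1: wait(T1) -> count=0 queue=[] holders={T1}
Step 2: wait(T3) -> count=0 queue=[T3] holders={T1}
Step 3: signal(T1) -> count=0 queue=[] holders={T3}
Step 4: signal(T3) -> count=1 queue=[] holders={none}
Step 5: wait(T1) -> count=0 queue=[] holders={T1}
Step 6: wait(T5) -> count=0 queue=[T5] holders={T1}
Step 7: signal(T1) -> count=0 queue=[] holders={T5}
Step 8: wait(T1) -> count=0 queue=[T1] holders={T5}
Step 9: signal(T5) -> count=0 queue=[] holders={T1}
Step 10: wait(T2) -> count=0 queue=[T2] holders={T1}
Step 11: wait(T5) -> count=0 queue=[T2,T5] holders={T1}
Step 12: signal(T1) -> count=0 queue=[T5] holders={T2}
Step 13: signal(T2) -> count=0 queue=[] holders={T5}
Final holders: {T5} -> T5 in holders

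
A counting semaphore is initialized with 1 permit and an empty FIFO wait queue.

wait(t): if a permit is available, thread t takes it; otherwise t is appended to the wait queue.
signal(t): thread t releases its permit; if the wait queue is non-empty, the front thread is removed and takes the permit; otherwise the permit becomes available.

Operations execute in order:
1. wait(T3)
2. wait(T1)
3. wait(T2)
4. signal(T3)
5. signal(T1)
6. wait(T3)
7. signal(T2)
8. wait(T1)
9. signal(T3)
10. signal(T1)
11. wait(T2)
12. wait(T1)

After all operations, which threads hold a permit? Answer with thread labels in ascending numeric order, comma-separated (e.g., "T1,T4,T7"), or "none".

Step 1: wait(T3) -> count=0 queue=[] holders={T3}
Step 2: wait(T1) -> count=0 queue=[T1] holders={T3}
Step 3: wait(T2) -> count=0 queue=[T1,T2] holders={T3}
Step 4: signal(T3) -> count=0 queue=[T2] holders={T1}
Step 5: signal(T1) -> count=0 queue=[] holders={T2}
Step 6: wait(T3) -> count=0 queue=[T3] holders={T2}
Step 7: signal(T2) -> count=0 queue=[] holders={T3}
Step 8: wait(T1) -> count=0 queue=[T1] holders={T3}
Step 9: signal(T3) -> count=0 queue=[] holders={T1}
Step 10: signal(T1) -> count=1 queue=[] holders={none}
Step 11: wait(T2) -> count=0 queue=[] holders={T2}
Step 12: wait(T1) -> count=0 queue=[T1] holders={T2}
Final holders: T2

Answer: T2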